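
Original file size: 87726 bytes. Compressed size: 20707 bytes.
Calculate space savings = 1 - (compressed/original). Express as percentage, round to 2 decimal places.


ratio = compressed/original = 20707/87726 = 0.236042
savings = 1 - ratio = 1 - 0.236042 = 0.763958
as a percentage: 0.763958 * 100 = 76.4%

Space savings = 1 - 20707/87726 = 76.4%


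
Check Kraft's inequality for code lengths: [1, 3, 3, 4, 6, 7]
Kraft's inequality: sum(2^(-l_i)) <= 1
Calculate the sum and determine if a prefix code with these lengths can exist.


Sum = 2^(-1) + 2^(-3) + 2^(-3) + 2^(-4) + 2^(-6) + 2^(-7)
    = 0.5 + 0.125 + 0.125 + 0.0625 + 0.015625 + 0.0078125
    = 107/128 = 0.8359375
Since 0.8359375 <= 1, Kraft's inequality IS satisfied.
A prefix code with these lengths CAN exist.

Kraft sum = 0.8359375. Satisfied.


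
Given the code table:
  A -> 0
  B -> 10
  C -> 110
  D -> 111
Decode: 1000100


Decoding:
10 -> B
0 -> A
0 -> A
10 -> B
0 -> A


Result: BAABA


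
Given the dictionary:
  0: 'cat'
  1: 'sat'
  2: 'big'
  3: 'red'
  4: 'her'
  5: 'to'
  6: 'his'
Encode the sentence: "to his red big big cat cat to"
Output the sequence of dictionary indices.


Look up each word in the dictionary:
  'to' -> 5
  'his' -> 6
  'red' -> 3
  'big' -> 2
  'big' -> 2
  'cat' -> 0
  'cat' -> 0
  'to' -> 5

Encoded: [5, 6, 3, 2, 2, 0, 0, 5]


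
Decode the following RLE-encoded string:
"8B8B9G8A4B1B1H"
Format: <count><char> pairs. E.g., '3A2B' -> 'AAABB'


Expanding each <count><char> pair:
  8B -> 'BBBBBBBB'
  8B -> 'BBBBBBBB'
  9G -> 'GGGGGGGGG'
  8A -> 'AAAAAAAA'
  4B -> 'BBBB'
  1B -> 'B'
  1H -> 'H'

Decoded = BBBBBBBBBBBBBBBBGGGGGGGGGAAAAAAAABBBBBH


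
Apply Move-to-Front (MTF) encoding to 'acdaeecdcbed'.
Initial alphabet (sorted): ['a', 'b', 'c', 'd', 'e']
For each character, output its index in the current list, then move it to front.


MTF encoding:
'a': index 0 in ['a', 'b', 'c', 'd', 'e'] -> ['a', 'b', 'c', 'd', 'e']
'c': index 2 in ['a', 'b', 'c', 'd', 'e'] -> ['c', 'a', 'b', 'd', 'e']
'd': index 3 in ['c', 'a', 'b', 'd', 'e'] -> ['d', 'c', 'a', 'b', 'e']
'a': index 2 in ['d', 'c', 'a', 'b', 'e'] -> ['a', 'd', 'c', 'b', 'e']
'e': index 4 in ['a', 'd', 'c', 'b', 'e'] -> ['e', 'a', 'd', 'c', 'b']
'e': index 0 in ['e', 'a', 'd', 'c', 'b'] -> ['e', 'a', 'd', 'c', 'b']
'c': index 3 in ['e', 'a', 'd', 'c', 'b'] -> ['c', 'e', 'a', 'd', 'b']
'd': index 3 in ['c', 'e', 'a', 'd', 'b'] -> ['d', 'c', 'e', 'a', 'b']
'c': index 1 in ['d', 'c', 'e', 'a', 'b'] -> ['c', 'd', 'e', 'a', 'b']
'b': index 4 in ['c', 'd', 'e', 'a', 'b'] -> ['b', 'c', 'd', 'e', 'a']
'e': index 3 in ['b', 'c', 'd', 'e', 'a'] -> ['e', 'b', 'c', 'd', 'a']
'd': index 3 in ['e', 'b', 'c', 'd', 'a'] -> ['d', 'e', 'b', 'c', 'a']


Output: [0, 2, 3, 2, 4, 0, 3, 3, 1, 4, 3, 3]


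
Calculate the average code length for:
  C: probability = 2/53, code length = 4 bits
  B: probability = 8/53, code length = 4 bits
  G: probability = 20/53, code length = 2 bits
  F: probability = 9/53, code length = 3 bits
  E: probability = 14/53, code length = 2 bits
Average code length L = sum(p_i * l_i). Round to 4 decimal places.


Weighted contributions p_i * l_i:
  C: (2/53) * 4 = 8/53
  B: (8/53) * 4 = 32/53
  G: (20/53) * 2 = 40/53
  F: (9/53) * 3 = 27/53
  E: (14/53) * 2 = 28/53
Sum = (8 + 32 + 40 + 27 + 28)/53 = 135/53

L = 135/53 = 2.5472 bits/symbol


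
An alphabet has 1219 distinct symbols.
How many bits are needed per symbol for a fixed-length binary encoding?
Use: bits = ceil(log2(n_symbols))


log2(1219) = 10.2515
Bracket: 2^10 = 1024 < 1219 <= 2^11 = 2048
So ceil(log2(1219)) = 11

bits = ceil(log2(1219)) = ceil(10.2515) = 11 bits


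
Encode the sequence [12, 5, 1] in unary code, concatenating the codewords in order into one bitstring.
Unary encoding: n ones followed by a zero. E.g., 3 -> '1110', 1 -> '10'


Encode each number as n ones followed by a terminating 0:
  12 -> 1111111111110 (13 bits)
  5 -> 111110 (6 bits)
  1 -> 10 (2 bits)
Total length = 13 + 6 + 2 = 21 bits.

Unary([12, 5, 1]) = 111111111111011111010 (21 bits)


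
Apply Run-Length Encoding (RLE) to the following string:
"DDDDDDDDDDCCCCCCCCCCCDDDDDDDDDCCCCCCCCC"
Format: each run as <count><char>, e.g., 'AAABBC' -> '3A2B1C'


Scanning runs left to right:
  i=0: run of 'D' x 10 -> '10D'
  i=10: run of 'C' x 11 -> '11C'
  i=21: run of 'D' x 9 -> '9D'
  i=30: run of 'C' x 9 -> '9C'

RLE = 10D11C9D9C


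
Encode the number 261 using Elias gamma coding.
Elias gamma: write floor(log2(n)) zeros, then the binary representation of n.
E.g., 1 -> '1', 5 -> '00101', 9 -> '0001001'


num_bits = floor(log2(261)) + 1 = 9
leading_zeros = num_bits - 1 = 8
binary(261) = 100000101

Elias gamma(261) = '00000000' + '100000101' = 00000000100000101 (17 bits)


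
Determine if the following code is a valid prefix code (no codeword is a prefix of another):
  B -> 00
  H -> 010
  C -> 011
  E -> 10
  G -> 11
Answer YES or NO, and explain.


Checking each pair (does one codeword prefix another?):
  B='00' vs H='010': no prefix
  B='00' vs C='011': no prefix
  B='00' vs E='10': no prefix
  B='00' vs G='11': no prefix
  H='010' vs B='00': no prefix
  H='010' vs C='011': no prefix
  H='010' vs E='10': no prefix
  H='010' vs G='11': no prefix
  C='011' vs B='00': no prefix
  C='011' vs H='010': no prefix
  C='011' vs E='10': no prefix
  C='011' vs G='11': no prefix
  E='10' vs B='00': no prefix
  E='10' vs H='010': no prefix
  E='10' vs C='011': no prefix
  E='10' vs G='11': no prefix
  G='11' vs B='00': no prefix
  G='11' vs H='010': no prefix
  G='11' vs C='011': no prefix
  G='11' vs E='10': no prefix
No violation found over all pairs.

YES -- this is a valid prefix code. No codeword is a prefix of any other codeword.


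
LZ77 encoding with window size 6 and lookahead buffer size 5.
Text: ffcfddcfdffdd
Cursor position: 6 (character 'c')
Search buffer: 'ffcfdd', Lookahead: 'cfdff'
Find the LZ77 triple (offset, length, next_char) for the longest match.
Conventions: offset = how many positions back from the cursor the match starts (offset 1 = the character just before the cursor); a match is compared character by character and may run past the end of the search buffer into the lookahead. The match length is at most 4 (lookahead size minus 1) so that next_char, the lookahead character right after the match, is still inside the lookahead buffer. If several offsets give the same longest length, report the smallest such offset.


Try each offset into the search buffer:
  offset=1 (pos 5, char 'd'): match length 0
  offset=2 (pos 4, char 'd'): match length 0
  offset=3 (pos 3, char 'f'): match length 0
  offset=4 (pos 2, char 'c'): match length 3
  offset=5 (pos 1, char 'f'): match length 0
  offset=6 (pos 0, char 'f'): match length 0
Longest match has length 3 at offset 4.
next_char = character at position 6 + 3 = 9 -> 'f'

Best match: offset=4, length=3 (matching 'cfd' starting at position 2)
LZ77 triple: (4, 3, 'f')


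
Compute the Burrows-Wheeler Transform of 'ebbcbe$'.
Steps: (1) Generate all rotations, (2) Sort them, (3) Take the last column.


Rotations (sorted):
  0: $ebbcbe -> last char: e
  1: bbcbe$e -> last char: e
  2: bcbe$eb -> last char: b
  3: be$ebbc -> last char: c
  4: cbe$ebb -> last char: b
  5: e$ebbcb -> last char: b
  6: ebbcbe$ -> last char: $


BWT = eebcbb$


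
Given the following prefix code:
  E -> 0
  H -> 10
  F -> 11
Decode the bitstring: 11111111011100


Decoding step by step:
Bits 11 -> F
Bits 11 -> F
Bits 11 -> F
Bits 11 -> F
Bits 0 -> E
Bits 11 -> F
Bits 10 -> H
Bits 0 -> E


Decoded message: FFFFEFHE


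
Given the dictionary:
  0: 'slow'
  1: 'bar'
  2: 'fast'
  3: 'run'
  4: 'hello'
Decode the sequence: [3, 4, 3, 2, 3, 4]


Look up each index in the dictionary:
  3 -> 'run'
  4 -> 'hello'
  3 -> 'run'
  2 -> 'fast'
  3 -> 'run'
  4 -> 'hello'

Decoded: "run hello run fast run hello"


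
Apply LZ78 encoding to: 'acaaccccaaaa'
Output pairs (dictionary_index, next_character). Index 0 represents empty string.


LZ78 encoding steps:
Dictionary: {0: ''}
Step 1: w='' (idx 0), next='a' -> output (0, 'a'), add 'a' as idx 1
Step 2: w='' (idx 0), next='c' -> output (0, 'c'), add 'c' as idx 2
Step 3: w='a' (idx 1), next='a' -> output (1, 'a'), add 'aa' as idx 3
Step 4: w='c' (idx 2), next='c' -> output (2, 'c'), add 'cc' as idx 4
Step 5: w='cc' (idx 4), next='a' -> output (4, 'a'), add 'cca' as idx 5
Step 6: w='aa' (idx 3), next='a' -> output (3, 'a'), add 'aaa' as idx 6


Encoded: [(0, 'a'), (0, 'c'), (1, 'a'), (2, 'c'), (4, 'a'), (3, 'a')]


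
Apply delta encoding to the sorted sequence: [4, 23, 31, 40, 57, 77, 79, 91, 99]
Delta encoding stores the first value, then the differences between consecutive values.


First value: 4
Deltas:
  23 - 4 = 19
  31 - 23 = 8
  40 - 31 = 9
  57 - 40 = 17
  77 - 57 = 20
  79 - 77 = 2
  91 - 79 = 12
  99 - 91 = 8


Delta encoded: [4, 19, 8, 9, 17, 20, 2, 12, 8]


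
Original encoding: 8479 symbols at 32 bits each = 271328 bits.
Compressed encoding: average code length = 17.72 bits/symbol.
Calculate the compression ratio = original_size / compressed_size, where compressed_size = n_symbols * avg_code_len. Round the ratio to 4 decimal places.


original_size = n_symbols * orig_bits = 8479 * 32 = 271328 bits
compressed_size = n_symbols * avg_code_len = 8479 * 17.72 = 150247.88 bits
ratio = original_size / compressed_size = 271328 / 150247.88 = 1.8059

Compression ratio = 1.8059


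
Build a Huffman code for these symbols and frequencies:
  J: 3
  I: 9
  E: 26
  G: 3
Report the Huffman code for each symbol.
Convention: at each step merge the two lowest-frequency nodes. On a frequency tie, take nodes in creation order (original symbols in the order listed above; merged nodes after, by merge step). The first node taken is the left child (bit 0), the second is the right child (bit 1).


Huffman tree construction:
Step 1: Merge J(3) + G(3) = 6
Step 2: Merge (J+G)(6) + I(9) = 15
Step 3: Merge ((J+G)+I)(15) + E(26) = 41
Read each symbol's code off the tree from the root (left child = 0, right child = 1).

Codes:
  J: 000 (length 3)
  I: 01 (length 2)
  E: 1 (length 1)
  G: 001 (length 3)
Average code length: 62/41 = 1.5122 bits/symbol


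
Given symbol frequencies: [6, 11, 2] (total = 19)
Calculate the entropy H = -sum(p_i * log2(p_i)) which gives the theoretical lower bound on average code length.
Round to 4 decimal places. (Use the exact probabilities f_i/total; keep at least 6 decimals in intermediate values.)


Per-symbol terms -p_i * log2(p_i) with p_i = f_i/19:
  p = 6/19 = 0.315789: log2(p) = -1.662965, -p*log2(p) = 0.525147
  p = 11/19 = 0.578947: log2(p) = -0.788496, -p*log2(p) = 0.456498
  p = 2/19 = 0.105263: log2(p) = -3.247928, -p*log2(p) = 0.341887
H = 0.525147 + 0.456498 + 0.341887 = 1.323532

H = 1.3235 bits/symbol


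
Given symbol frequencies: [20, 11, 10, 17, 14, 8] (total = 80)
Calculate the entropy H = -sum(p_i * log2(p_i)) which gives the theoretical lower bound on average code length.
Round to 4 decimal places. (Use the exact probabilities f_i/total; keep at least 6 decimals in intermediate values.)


Per-symbol terms -p_i * log2(p_i) with p_i = f_i/80:
  p = 20/80 = 0.250000: log2(p) = -2.000000, -p*log2(p) = 0.500000
  p = 11/80 = 0.137500: log2(p) = -2.862496, -p*log2(p) = 0.393593
  p = 10/80 = 0.125000: log2(p) = -3.000000, -p*log2(p) = 0.375000
  p = 17/80 = 0.212500: log2(p) = -2.234465, -p*log2(p) = 0.474824
  p = 14/80 = 0.175000: log2(p) = -2.514573, -p*log2(p) = 0.440050
  p = 8/80 = 0.100000: log2(p) = -3.321928, -p*log2(p) = 0.332193
H = 0.500000 + 0.393593 + 0.375000 + 0.474824 + 0.440050 + 0.332193 = 2.515660

H = 2.5157 bits/symbol


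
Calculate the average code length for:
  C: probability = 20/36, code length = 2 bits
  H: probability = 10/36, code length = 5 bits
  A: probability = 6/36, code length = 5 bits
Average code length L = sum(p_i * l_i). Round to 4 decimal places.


Weighted contributions p_i * l_i:
  C: (20/36) * 2 = 40/36
  H: (10/36) * 5 = 50/36
  A: (6/36) * 5 = 30/36
Sum = (40 + 50 + 30)/36 = 120/36

L = 120/36 = 3.3333 bits/symbol


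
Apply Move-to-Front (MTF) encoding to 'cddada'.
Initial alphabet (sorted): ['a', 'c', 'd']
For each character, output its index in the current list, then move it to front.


MTF encoding:
'c': index 1 in ['a', 'c', 'd'] -> ['c', 'a', 'd']
'd': index 2 in ['c', 'a', 'd'] -> ['d', 'c', 'a']
'd': index 0 in ['d', 'c', 'a'] -> ['d', 'c', 'a']
'a': index 2 in ['d', 'c', 'a'] -> ['a', 'd', 'c']
'd': index 1 in ['a', 'd', 'c'] -> ['d', 'a', 'c']
'a': index 1 in ['d', 'a', 'c'] -> ['a', 'd', 'c']


Output: [1, 2, 0, 2, 1, 1]


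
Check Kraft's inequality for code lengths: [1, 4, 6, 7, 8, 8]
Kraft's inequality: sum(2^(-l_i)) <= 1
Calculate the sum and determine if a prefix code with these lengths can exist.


Sum = 2^(-1) + 2^(-4) + 2^(-6) + 2^(-7) + 2^(-8) + 2^(-8)
    = 0.5 + 0.0625 + 0.015625 + 0.0078125 + 0.00390625 + 0.00390625
    = 152/256 = 0.59375
Since 0.59375 <= 1, Kraft's inequality IS satisfied.
A prefix code with these lengths CAN exist.

Kraft sum = 0.59375. Satisfied.


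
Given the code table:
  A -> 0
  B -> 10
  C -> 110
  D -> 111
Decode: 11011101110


Decoding:
110 -> C
111 -> D
0 -> A
111 -> D
0 -> A


Result: CDADA


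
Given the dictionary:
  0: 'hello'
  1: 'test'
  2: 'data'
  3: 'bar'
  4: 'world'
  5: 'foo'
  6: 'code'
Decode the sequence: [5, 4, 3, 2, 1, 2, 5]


Look up each index in the dictionary:
  5 -> 'foo'
  4 -> 'world'
  3 -> 'bar'
  2 -> 'data'
  1 -> 'test'
  2 -> 'data'
  5 -> 'foo'

Decoded: "foo world bar data test data foo"


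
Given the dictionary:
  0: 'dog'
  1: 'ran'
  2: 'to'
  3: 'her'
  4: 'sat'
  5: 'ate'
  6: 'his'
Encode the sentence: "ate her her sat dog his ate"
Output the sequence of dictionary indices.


Look up each word in the dictionary:
  'ate' -> 5
  'her' -> 3
  'her' -> 3
  'sat' -> 4
  'dog' -> 0
  'his' -> 6
  'ate' -> 5

Encoded: [5, 3, 3, 4, 0, 6, 5]


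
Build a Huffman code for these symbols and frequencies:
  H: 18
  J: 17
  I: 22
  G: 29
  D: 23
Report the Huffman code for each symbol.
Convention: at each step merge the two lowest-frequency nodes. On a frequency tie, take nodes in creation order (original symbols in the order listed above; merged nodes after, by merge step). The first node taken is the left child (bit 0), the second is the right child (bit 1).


Huffman tree construction:
Step 1: Merge J(17) + H(18) = 35
Step 2: Merge I(22) + D(23) = 45
Step 3: Merge G(29) + (J+H)(35) = 64
Step 4: Merge (I+D)(45) + (G+(J+H))(64) = 109
Read each symbol's code off the tree from the root (left child = 0, right child = 1).

Codes:
  H: 111 (length 3)
  J: 110 (length 3)
  I: 00 (length 2)
  G: 10 (length 2)
  D: 01 (length 2)
Average code length: 253/109 = 2.3211 bits/symbol


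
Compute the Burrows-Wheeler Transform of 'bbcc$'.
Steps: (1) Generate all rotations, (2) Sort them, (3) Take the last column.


Rotations (sorted):
  0: $bbcc -> last char: c
  1: bbcc$ -> last char: $
  2: bcc$b -> last char: b
  3: c$bbc -> last char: c
  4: cc$bb -> last char: b


BWT = c$bcb


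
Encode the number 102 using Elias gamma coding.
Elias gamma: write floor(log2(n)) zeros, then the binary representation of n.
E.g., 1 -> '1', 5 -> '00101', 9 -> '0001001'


num_bits = floor(log2(102)) + 1 = 7
leading_zeros = num_bits - 1 = 6
binary(102) = 1100110

Elias gamma(102) = '000000' + '1100110' = 0000001100110 (13 bits)


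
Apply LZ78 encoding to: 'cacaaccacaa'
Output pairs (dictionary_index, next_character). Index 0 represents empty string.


LZ78 encoding steps:
Dictionary: {0: ''}
Step 1: w='' (idx 0), next='c' -> output (0, 'c'), add 'c' as idx 1
Step 2: w='' (idx 0), next='a' -> output (0, 'a'), add 'a' as idx 2
Step 3: w='c' (idx 1), next='a' -> output (1, 'a'), add 'ca' as idx 3
Step 4: w='a' (idx 2), next='c' -> output (2, 'c'), add 'ac' as idx 4
Step 5: w='ca' (idx 3), next='c' -> output (3, 'c'), add 'cac' as idx 5
Step 6: w='a' (idx 2), next='a' -> output (2, 'a'), add 'aa' as idx 6


Encoded: [(0, 'c'), (0, 'a'), (1, 'a'), (2, 'c'), (3, 'c'), (2, 'a')]


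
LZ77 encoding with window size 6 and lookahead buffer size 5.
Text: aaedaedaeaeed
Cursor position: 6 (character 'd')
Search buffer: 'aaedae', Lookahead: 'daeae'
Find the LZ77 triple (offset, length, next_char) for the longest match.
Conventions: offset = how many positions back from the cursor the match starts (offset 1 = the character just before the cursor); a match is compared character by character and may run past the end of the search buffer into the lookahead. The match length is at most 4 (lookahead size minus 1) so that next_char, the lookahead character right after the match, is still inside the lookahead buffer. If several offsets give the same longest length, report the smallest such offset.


Try each offset into the search buffer:
  offset=1 (pos 5, char 'e'): match length 0
  offset=2 (pos 4, char 'a'): match length 0
  offset=3 (pos 3, char 'd'): match length 3
  offset=4 (pos 2, char 'e'): match length 0
  offset=5 (pos 1, char 'a'): match length 0
  offset=6 (pos 0, char 'a'): match length 0
Longest match has length 3 at offset 3.
next_char = character at position 6 + 3 = 9 -> 'a'

Best match: offset=3, length=3 (matching 'dae' starting at position 3)
LZ77 triple: (3, 3, 'a')


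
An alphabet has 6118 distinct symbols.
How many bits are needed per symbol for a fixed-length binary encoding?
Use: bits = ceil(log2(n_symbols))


log2(6118) = 12.5788
Bracket: 2^12 = 4096 < 6118 <= 2^13 = 8192
So ceil(log2(6118)) = 13

bits = ceil(log2(6118)) = ceil(12.5788) = 13 bits


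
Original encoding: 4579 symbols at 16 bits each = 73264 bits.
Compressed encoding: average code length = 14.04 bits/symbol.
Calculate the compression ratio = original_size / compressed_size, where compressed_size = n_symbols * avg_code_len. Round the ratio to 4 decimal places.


original_size = n_symbols * orig_bits = 4579 * 16 = 73264 bits
compressed_size = n_symbols * avg_code_len = 4579 * 14.04 = 64289.16 bits
ratio = original_size / compressed_size = 73264 / 64289.16 = 1.1396

Compression ratio = 1.1396


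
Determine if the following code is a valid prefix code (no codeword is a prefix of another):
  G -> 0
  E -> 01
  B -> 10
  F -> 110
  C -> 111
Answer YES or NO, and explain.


Checking each pair (does one codeword prefix another?):
  G='0' vs E='01': prefix -- VIOLATION

NO -- this is NOT a valid prefix code. G (0) is a prefix of E (01).


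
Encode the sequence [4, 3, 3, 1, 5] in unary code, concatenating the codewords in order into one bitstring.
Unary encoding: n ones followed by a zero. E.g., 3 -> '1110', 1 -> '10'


Encode each number as n ones followed by a terminating 0:
  4 -> 11110 (5 bits)
  3 -> 1110 (4 bits)
  3 -> 1110 (4 bits)
  1 -> 10 (2 bits)
  5 -> 111110 (6 bits)
Total length = 5 + 4 + 4 + 2 + 6 = 21 bits.

Unary([4, 3, 3, 1, 5]) = 111101110111010111110 (21 bits)


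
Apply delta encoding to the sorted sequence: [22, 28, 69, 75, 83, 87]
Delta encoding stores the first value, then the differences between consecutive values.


First value: 22
Deltas:
  28 - 22 = 6
  69 - 28 = 41
  75 - 69 = 6
  83 - 75 = 8
  87 - 83 = 4


Delta encoded: [22, 6, 41, 6, 8, 4]


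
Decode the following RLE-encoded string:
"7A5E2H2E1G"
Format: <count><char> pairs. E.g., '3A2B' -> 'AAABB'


Expanding each <count><char> pair:
  7A -> 'AAAAAAA'
  5E -> 'EEEEE'
  2H -> 'HH'
  2E -> 'EE'
  1G -> 'G'

Decoded = AAAAAAAEEEEEHHEEG


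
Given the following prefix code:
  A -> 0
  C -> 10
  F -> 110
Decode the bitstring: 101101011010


Decoding step by step:
Bits 10 -> C
Bits 110 -> F
Bits 10 -> C
Bits 110 -> F
Bits 10 -> C


Decoded message: CFCFC


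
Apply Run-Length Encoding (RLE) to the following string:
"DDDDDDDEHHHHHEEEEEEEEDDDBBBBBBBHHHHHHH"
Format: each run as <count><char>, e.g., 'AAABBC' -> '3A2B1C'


Scanning runs left to right:
  i=0: run of 'D' x 7 -> '7D'
  i=7: run of 'E' x 1 -> '1E'
  i=8: run of 'H' x 5 -> '5H'
  i=13: run of 'E' x 8 -> '8E'
  i=21: run of 'D' x 3 -> '3D'
  i=24: run of 'B' x 7 -> '7B'
  i=31: run of 'H' x 7 -> '7H'

RLE = 7D1E5H8E3D7B7H


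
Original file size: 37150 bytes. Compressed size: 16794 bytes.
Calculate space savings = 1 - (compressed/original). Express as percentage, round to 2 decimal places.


ratio = compressed/original = 16794/37150 = 0.452059
savings = 1 - ratio = 1 - 0.452059 = 0.547941
as a percentage: 0.547941 * 100 = 54.79%

Space savings = 1 - 16794/37150 = 54.79%


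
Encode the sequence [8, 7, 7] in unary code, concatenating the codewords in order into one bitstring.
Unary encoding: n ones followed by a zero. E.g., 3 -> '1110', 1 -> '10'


Encode each number as n ones followed by a terminating 0:
  8 -> 111111110 (9 bits)
  7 -> 11111110 (8 bits)
  7 -> 11111110 (8 bits)
Total length = 9 + 8 + 8 = 25 bits.

Unary([8, 7, 7]) = 1111111101111111011111110 (25 bits)


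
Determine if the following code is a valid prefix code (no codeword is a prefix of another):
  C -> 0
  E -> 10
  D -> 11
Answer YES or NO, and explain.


Checking each pair (does one codeword prefix another?):
  C='0' vs E='10': no prefix
  C='0' vs D='11': no prefix
  E='10' vs C='0': no prefix
  E='10' vs D='11': no prefix
  D='11' vs C='0': no prefix
  D='11' vs E='10': no prefix
No violation found over all pairs.

YES -- this is a valid prefix code. No codeword is a prefix of any other codeword.


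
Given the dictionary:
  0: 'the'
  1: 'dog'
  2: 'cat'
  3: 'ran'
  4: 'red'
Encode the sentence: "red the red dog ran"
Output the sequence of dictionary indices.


Look up each word in the dictionary:
  'red' -> 4
  'the' -> 0
  'red' -> 4
  'dog' -> 1
  'ran' -> 3

Encoded: [4, 0, 4, 1, 3]


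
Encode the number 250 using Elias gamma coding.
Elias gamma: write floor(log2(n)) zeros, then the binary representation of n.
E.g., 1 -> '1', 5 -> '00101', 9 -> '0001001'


num_bits = floor(log2(250)) + 1 = 8
leading_zeros = num_bits - 1 = 7
binary(250) = 11111010

Elias gamma(250) = '0000000' + '11111010' = 000000011111010 (15 bits)


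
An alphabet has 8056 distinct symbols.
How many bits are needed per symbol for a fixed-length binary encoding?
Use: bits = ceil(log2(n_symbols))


log2(8056) = 12.9758
Bracket: 2^12 = 4096 < 8056 <= 2^13 = 8192
So ceil(log2(8056)) = 13

bits = ceil(log2(8056)) = ceil(12.9758) = 13 bits


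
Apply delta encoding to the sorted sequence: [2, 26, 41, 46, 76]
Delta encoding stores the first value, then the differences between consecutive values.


First value: 2
Deltas:
  26 - 2 = 24
  41 - 26 = 15
  46 - 41 = 5
  76 - 46 = 30


Delta encoded: [2, 24, 15, 5, 30]


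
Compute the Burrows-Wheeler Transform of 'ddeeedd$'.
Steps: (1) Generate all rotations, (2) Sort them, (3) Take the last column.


Rotations (sorted):
  0: $ddeeedd -> last char: d
  1: d$ddeeed -> last char: d
  2: dd$ddeee -> last char: e
  3: ddeeedd$ -> last char: $
  4: deeedd$d -> last char: d
  5: edd$ddee -> last char: e
  6: eedd$dde -> last char: e
  7: eeedd$dd -> last char: d


BWT = dde$deed


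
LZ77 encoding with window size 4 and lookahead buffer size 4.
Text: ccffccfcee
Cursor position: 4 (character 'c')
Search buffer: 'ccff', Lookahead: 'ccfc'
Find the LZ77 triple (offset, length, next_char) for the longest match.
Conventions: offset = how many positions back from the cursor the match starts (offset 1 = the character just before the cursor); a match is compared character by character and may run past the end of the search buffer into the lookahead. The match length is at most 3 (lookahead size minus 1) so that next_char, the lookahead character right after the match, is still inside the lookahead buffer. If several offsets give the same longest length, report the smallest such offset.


Try each offset into the search buffer:
  offset=1 (pos 3, char 'f'): match length 0
  offset=2 (pos 2, char 'f'): match length 0
  offset=3 (pos 1, char 'c'): match length 1
  offset=4 (pos 0, char 'c'): match length 3
Longest match has length 3 at offset 4.
next_char = character at position 4 + 3 = 7 -> 'c'

Best match: offset=4, length=3 (matching 'ccf' starting at position 0)
LZ77 triple: (4, 3, 'c')


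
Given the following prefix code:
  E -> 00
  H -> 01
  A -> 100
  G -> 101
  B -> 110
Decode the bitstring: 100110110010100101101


Decoding step by step:
Bits 100 -> A
Bits 110 -> B
Bits 110 -> B
Bits 01 -> H
Bits 01 -> H
Bits 00 -> E
Bits 101 -> G
Bits 101 -> G


Decoded message: ABBHHEGG


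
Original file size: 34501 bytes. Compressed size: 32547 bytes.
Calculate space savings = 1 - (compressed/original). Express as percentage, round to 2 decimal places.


ratio = compressed/original = 32547/34501 = 0.943364
savings = 1 - ratio = 1 - 0.943364 = 0.056636
as a percentage: 0.056636 * 100 = 5.66%

Space savings = 1 - 32547/34501 = 5.66%


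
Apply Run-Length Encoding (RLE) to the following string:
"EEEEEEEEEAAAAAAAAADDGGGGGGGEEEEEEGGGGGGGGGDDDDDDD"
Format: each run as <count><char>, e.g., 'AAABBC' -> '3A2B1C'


Scanning runs left to right:
  i=0: run of 'E' x 9 -> '9E'
  i=9: run of 'A' x 9 -> '9A'
  i=18: run of 'D' x 2 -> '2D'
  i=20: run of 'G' x 7 -> '7G'
  i=27: run of 'E' x 6 -> '6E'
  i=33: run of 'G' x 9 -> '9G'
  i=42: run of 'D' x 7 -> '7D'

RLE = 9E9A2D7G6E9G7D


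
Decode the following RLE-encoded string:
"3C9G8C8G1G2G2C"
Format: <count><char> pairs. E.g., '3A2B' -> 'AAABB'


Expanding each <count><char> pair:
  3C -> 'CCC'
  9G -> 'GGGGGGGGG'
  8C -> 'CCCCCCCC'
  8G -> 'GGGGGGGG'
  1G -> 'G'
  2G -> 'GG'
  2C -> 'CC'

Decoded = CCCGGGGGGGGGCCCCCCCCGGGGGGGGGGGCC


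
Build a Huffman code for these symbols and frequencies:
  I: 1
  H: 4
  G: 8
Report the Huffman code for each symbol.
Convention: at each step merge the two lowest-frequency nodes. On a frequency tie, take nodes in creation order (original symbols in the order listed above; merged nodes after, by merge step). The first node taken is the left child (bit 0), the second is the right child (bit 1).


Huffman tree construction:
Step 1: Merge I(1) + H(4) = 5
Step 2: Merge (I+H)(5) + G(8) = 13
Read each symbol's code off the tree from the root (left child = 0, right child = 1).

Codes:
  I: 00 (length 2)
  H: 01 (length 2)
  G: 1 (length 1)
Average code length: 18/13 = 1.3846 bits/symbol


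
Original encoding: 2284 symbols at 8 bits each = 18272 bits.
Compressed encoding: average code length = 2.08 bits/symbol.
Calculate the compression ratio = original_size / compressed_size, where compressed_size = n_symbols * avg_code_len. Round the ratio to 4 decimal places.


original_size = n_symbols * orig_bits = 2284 * 8 = 18272 bits
compressed_size = n_symbols * avg_code_len = 2284 * 2.08 = 4750.72 bits
ratio = original_size / compressed_size = 18272 / 4750.72 = 3.8462

Compression ratio = 3.8462


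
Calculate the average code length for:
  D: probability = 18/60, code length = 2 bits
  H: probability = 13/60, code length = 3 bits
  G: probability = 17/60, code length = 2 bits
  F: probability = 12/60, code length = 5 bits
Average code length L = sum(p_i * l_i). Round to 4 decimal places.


Weighted contributions p_i * l_i:
  D: (18/60) * 2 = 36/60
  H: (13/60) * 3 = 39/60
  G: (17/60) * 2 = 34/60
  F: (12/60) * 5 = 60/60
Sum = (36 + 39 + 34 + 60)/60 = 169/60

L = 169/60 = 2.8167 bits/symbol


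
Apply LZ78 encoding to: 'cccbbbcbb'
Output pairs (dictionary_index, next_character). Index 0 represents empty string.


LZ78 encoding steps:
Dictionary: {0: ''}
Step 1: w='' (idx 0), next='c' -> output (0, 'c'), add 'c' as idx 1
Step 2: w='c' (idx 1), next='c' -> output (1, 'c'), add 'cc' as idx 2
Step 3: w='' (idx 0), next='b' -> output (0, 'b'), add 'b' as idx 3
Step 4: w='b' (idx 3), next='b' -> output (3, 'b'), add 'bb' as idx 4
Step 5: w='c' (idx 1), next='b' -> output (1, 'b'), add 'cb' as idx 5
Step 6: w='b' (idx 3), end of input -> output (3, '')


Encoded: [(0, 'c'), (1, 'c'), (0, 'b'), (3, 'b'), (1, 'b'), (3, '')]


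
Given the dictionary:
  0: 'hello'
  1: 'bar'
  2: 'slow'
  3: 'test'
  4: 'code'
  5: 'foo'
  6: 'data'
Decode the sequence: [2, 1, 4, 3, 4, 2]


Look up each index in the dictionary:
  2 -> 'slow'
  1 -> 'bar'
  4 -> 'code'
  3 -> 'test'
  4 -> 'code'
  2 -> 'slow'

Decoded: "slow bar code test code slow"


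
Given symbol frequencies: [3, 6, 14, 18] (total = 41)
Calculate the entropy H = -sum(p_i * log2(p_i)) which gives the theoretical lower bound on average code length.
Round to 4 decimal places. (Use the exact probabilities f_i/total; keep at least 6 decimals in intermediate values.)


Per-symbol terms -p_i * log2(p_i) with p_i = f_i/41:
  p = 3/41 = 0.073171: log2(p) = -3.772590, -p*log2(p) = 0.276043
  p = 6/41 = 0.146341: log2(p) = -2.772590, -p*log2(p) = 0.405745
  p = 14/41 = 0.341463: log2(p) = -1.550197, -p*log2(p) = 0.529336
  p = 18/41 = 0.439024: log2(p) = -1.187627, -p*log2(p) = 0.521397
H = 0.276043 + 0.405745 + 0.529336 + 0.521397 = 1.732521

H = 1.7325 bits/symbol


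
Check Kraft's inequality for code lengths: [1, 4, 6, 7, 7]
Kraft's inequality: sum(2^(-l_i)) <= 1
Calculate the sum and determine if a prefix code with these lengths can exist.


Sum = 2^(-1) + 2^(-4) + 2^(-6) + 2^(-7) + 2^(-7)
    = 0.5 + 0.0625 + 0.015625 + 0.0078125 + 0.0078125
    = 76/128 = 0.59375
Since 0.59375 <= 1, Kraft's inequality IS satisfied.
A prefix code with these lengths CAN exist.

Kraft sum = 0.59375. Satisfied.


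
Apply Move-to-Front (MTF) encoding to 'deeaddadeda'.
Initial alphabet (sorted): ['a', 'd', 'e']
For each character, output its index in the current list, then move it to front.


MTF encoding:
'd': index 1 in ['a', 'd', 'e'] -> ['d', 'a', 'e']
'e': index 2 in ['d', 'a', 'e'] -> ['e', 'd', 'a']
'e': index 0 in ['e', 'd', 'a'] -> ['e', 'd', 'a']
'a': index 2 in ['e', 'd', 'a'] -> ['a', 'e', 'd']
'd': index 2 in ['a', 'e', 'd'] -> ['d', 'a', 'e']
'd': index 0 in ['d', 'a', 'e'] -> ['d', 'a', 'e']
'a': index 1 in ['d', 'a', 'e'] -> ['a', 'd', 'e']
'd': index 1 in ['a', 'd', 'e'] -> ['d', 'a', 'e']
'e': index 2 in ['d', 'a', 'e'] -> ['e', 'd', 'a']
'd': index 1 in ['e', 'd', 'a'] -> ['d', 'e', 'a']
'a': index 2 in ['d', 'e', 'a'] -> ['a', 'd', 'e']


Output: [1, 2, 0, 2, 2, 0, 1, 1, 2, 1, 2]


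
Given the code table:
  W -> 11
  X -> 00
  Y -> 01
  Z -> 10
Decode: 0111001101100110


Decoding:
01 -> Y
11 -> W
00 -> X
11 -> W
01 -> Y
10 -> Z
01 -> Y
10 -> Z


Result: YWXWYZYZ


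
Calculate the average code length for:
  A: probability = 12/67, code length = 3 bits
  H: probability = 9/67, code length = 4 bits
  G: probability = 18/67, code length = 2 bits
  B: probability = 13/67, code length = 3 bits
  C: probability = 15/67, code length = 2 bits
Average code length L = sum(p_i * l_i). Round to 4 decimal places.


Weighted contributions p_i * l_i:
  A: (12/67) * 3 = 36/67
  H: (9/67) * 4 = 36/67
  G: (18/67) * 2 = 36/67
  B: (13/67) * 3 = 39/67
  C: (15/67) * 2 = 30/67
Sum = (36 + 36 + 36 + 39 + 30)/67 = 177/67

L = 177/67 = 2.6418 bits/symbol


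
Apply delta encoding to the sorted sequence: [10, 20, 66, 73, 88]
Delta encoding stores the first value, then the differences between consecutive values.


First value: 10
Deltas:
  20 - 10 = 10
  66 - 20 = 46
  73 - 66 = 7
  88 - 73 = 15


Delta encoded: [10, 10, 46, 7, 15]


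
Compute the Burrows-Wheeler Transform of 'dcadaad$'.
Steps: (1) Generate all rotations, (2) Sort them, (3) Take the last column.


Rotations (sorted):
  0: $dcadaad -> last char: d
  1: aad$dcad -> last char: d
  2: ad$dcada -> last char: a
  3: adaad$dc -> last char: c
  4: cadaad$d -> last char: d
  5: d$dcadaa -> last char: a
  6: daad$dca -> last char: a
  7: dcadaad$ -> last char: $


BWT = ddacdaa$


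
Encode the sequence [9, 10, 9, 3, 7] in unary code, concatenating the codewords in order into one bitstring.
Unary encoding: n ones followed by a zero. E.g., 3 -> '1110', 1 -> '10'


Encode each number as n ones followed by a terminating 0:
  9 -> 1111111110 (10 bits)
  10 -> 11111111110 (11 bits)
  9 -> 1111111110 (10 bits)
  3 -> 1110 (4 bits)
  7 -> 11111110 (8 bits)
Total length = 10 + 11 + 10 + 4 + 8 = 43 bits.

Unary([9, 10, 9, 3, 7]) = 1111111110111111111101111111110111011111110 (43 bits)


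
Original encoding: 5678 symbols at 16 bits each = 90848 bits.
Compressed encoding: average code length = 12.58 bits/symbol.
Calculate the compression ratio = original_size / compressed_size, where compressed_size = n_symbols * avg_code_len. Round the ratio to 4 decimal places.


original_size = n_symbols * orig_bits = 5678 * 16 = 90848 bits
compressed_size = n_symbols * avg_code_len = 5678 * 12.58 = 71429.24 bits
ratio = original_size / compressed_size = 90848 / 71429.24 = 1.2719

Compression ratio = 1.2719


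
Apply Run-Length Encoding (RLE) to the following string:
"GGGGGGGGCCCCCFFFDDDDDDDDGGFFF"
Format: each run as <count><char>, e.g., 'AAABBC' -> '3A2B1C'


Scanning runs left to right:
  i=0: run of 'G' x 8 -> '8G'
  i=8: run of 'C' x 5 -> '5C'
  i=13: run of 'F' x 3 -> '3F'
  i=16: run of 'D' x 8 -> '8D'
  i=24: run of 'G' x 2 -> '2G'
  i=26: run of 'F' x 3 -> '3F'

RLE = 8G5C3F8D2G3F


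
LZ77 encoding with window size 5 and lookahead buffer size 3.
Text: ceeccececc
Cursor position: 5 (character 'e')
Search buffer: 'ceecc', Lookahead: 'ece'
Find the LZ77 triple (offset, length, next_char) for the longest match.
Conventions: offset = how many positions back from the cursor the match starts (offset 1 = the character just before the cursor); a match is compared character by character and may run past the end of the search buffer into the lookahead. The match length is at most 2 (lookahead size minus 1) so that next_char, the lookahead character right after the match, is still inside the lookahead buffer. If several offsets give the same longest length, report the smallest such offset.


Try each offset into the search buffer:
  offset=1 (pos 4, char 'c'): match length 0
  offset=2 (pos 3, char 'c'): match length 0
  offset=3 (pos 2, char 'e'): match length 2
  offset=4 (pos 1, char 'e'): match length 1
  offset=5 (pos 0, char 'c'): match length 0
Longest match has length 2 at offset 3.
next_char = character at position 5 + 2 = 7 -> 'e'

Best match: offset=3, length=2 (matching 'ec' starting at position 2)
LZ77 triple: (3, 2, 'e')


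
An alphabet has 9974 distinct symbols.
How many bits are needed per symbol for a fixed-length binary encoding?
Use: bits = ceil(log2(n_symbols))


log2(9974) = 13.284
Bracket: 2^13 = 8192 < 9974 <= 2^14 = 16384
So ceil(log2(9974)) = 14

bits = ceil(log2(9974)) = ceil(13.284) = 14 bits


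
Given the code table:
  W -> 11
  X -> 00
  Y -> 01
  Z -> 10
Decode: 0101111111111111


Decoding:
01 -> Y
01 -> Y
11 -> W
11 -> W
11 -> W
11 -> W
11 -> W
11 -> W


Result: YYWWWWWW


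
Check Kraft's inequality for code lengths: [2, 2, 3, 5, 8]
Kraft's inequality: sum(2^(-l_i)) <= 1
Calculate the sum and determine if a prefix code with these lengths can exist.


Sum = 2^(-2) + 2^(-2) + 2^(-3) + 2^(-5) + 2^(-8)
    = 0.25 + 0.25 + 0.125 + 0.03125 + 0.00390625
    = 169/256 = 0.66015625
Since 0.66015625 <= 1, Kraft's inequality IS satisfied.
A prefix code with these lengths CAN exist.

Kraft sum = 0.66015625. Satisfied.


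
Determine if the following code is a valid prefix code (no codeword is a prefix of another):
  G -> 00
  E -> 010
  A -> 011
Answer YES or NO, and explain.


Checking each pair (does one codeword prefix another?):
  G='00' vs E='010': no prefix
  G='00' vs A='011': no prefix
  E='010' vs G='00': no prefix
  E='010' vs A='011': no prefix
  A='011' vs G='00': no prefix
  A='011' vs E='010': no prefix
No violation found over all pairs.

YES -- this is a valid prefix code. No codeword is a prefix of any other codeword.


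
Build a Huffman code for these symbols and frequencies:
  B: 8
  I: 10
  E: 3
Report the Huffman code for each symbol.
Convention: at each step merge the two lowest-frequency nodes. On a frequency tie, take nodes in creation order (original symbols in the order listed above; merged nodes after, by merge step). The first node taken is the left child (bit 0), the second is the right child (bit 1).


Huffman tree construction:
Step 1: Merge E(3) + B(8) = 11
Step 2: Merge I(10) + (E+B)(11) = 21
Read each symbol's code off the tree from the root (left child = 0, right child = 1).

Codes:
  B: 11 (length 2)
  I: 0 (length 1)
  E: 10 (length 2)
Average code length: 32/21 = 1.5238 bits/symbol


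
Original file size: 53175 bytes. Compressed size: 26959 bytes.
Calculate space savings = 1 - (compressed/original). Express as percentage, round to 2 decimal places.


ratio = compressed/original = 26959/53175 = 0.506986
savings = 1 - ratio = 1 - 0.506986 = 0.493014
as a percentage: 0.493014 * 100 = 49.3%

Space savings = 1 - 26959/53175 = 49.3%


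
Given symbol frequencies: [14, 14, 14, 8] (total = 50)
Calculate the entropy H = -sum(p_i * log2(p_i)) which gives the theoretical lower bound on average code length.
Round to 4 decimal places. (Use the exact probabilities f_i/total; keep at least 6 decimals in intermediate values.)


Per-symbol terms -p_i * log2(p_i) with p_i = f_i/50:
  p = 14/50 = 0.280000: log2(p) = -1.836501, -p*log2(p) = 0.514220
  p = 14/50 = 0.280000: log2(p) = -1.836501, -p*log2(p) = 0.514220
  p = 14/50 = 0.280000: log2(p) = -1.836501, -p*log2(p) = 0.514220
  p = 8/50 = 0.160000: log2(p) = -2.643856, -p*log2(p) = 0.423017
H = 0.514220 + 0.514220 + 0.514220 + 0.423017 = 1.965677

H = 1.9657 bits/symbol


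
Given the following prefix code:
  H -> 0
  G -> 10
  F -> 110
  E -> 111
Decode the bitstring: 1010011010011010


Decoding step by step:
Bits 10 -> G
Bits 10 -> G
Bits 0 -> H
Bits 110 -> F
Bits 10 -> G
Bits 0 -> H
Bits 110 -> F
Bits 10 -> G


Decoded message: GGHFGHFG


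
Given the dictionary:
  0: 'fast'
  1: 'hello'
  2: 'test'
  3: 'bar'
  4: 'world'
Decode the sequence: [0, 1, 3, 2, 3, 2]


Look up each index in the dictionary:
  0 -> 'fast'
  1 -> 'hello'
  3 -> 'bar'
  2 -> 'test'
  3 -> 'bar'
  2 -> 'test'

Decoded: "fast hello bar test bar test"


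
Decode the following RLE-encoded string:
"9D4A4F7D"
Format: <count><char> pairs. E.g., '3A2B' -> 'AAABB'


Expanding each <count><char> pair:
  9D -> 'DDDDDDDDD'
  4A -> 'AAAA'
  4F -> 'FFFF'
  7D -> 'DDDDDDD'

Decoded = DDDDDDDDDAAAAFFFFDDDDDDD


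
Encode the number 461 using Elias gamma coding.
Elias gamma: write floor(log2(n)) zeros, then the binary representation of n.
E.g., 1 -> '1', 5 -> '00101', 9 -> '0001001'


num_bits = floor(log2(461)) + 1 = 9
leading_zeros = num_bits - 1 = 8
binary(461) = 111001101

Elias gamma(461) = '00000000' + '111001101' = 00000000111001101 (17 bits)


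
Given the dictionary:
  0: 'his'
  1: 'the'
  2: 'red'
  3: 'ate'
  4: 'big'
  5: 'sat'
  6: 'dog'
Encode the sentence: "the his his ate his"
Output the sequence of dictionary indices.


Look up each word in the dictionary:
  'the' -> 1
  'his' -> 0
  'his' -> 0
  'ate' -> 3
  'his' -> 0

Encoded: [1, 0, 0, 3, 0]


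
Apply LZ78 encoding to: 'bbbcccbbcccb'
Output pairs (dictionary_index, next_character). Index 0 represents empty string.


LZ78 encoding steps:
Dictionary: {0: ''}
Step 1: w='' (idx 0), next='b' -> output (0, 'b'), add 'b' as idx 1
Step 2: w='b' (idx 1), next='b' -> output (1, 'b'), add 'bb' as idx 2
Step 3: w='' (idx 0), next='c' -> output (0, 'c'), add 'c' as idx 3
Step 4: w='c' (idx 3), next='c' -> output (3, 'c'), add 'cc' as idx 4
Step 5: w='bb' (idx 2), next='c' -> output (2, 'c'), add 'bbc' as idx 5
Step 6: w='cc' (idx 4), next='b' -> output (4, 'b'), add 'ccb' as idx 6


Encoded: [(0, 'b'), (1, 'b'), (0, 'c'), (3, 'c'), (2, 'c'), (4, 'b')]


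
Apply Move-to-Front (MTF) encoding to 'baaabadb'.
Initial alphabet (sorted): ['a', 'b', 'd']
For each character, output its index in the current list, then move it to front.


MTF encoding:
'b': index 1 in ['a', 'b', 'd'] -> ['b', 'a', 'd']
'a': index 1 in ['b', 'a', 'd'] -> ['a', 'b', 'd']
'a': index 0 in ['a', 'b', 'd'] -> ['a', 'b', 'd']
'a': index 0 in ['a', 'b', 'd'] -> ['a', 'b', 'd']
'b': index 1 in ['a', 'b', 'd'] -> ['b', 'a', 'd']
'a': index 1 in ['b', 'a', 'd'] -> ['a', 'b', 'd']
'd': index 2 in ['a', 'b', 'd'] -> ['d', 'a', 'b']
'b': index 2 in ['d', 'a', 'b'] -> ['b', 'd', 'a']


Output: [1, 1, 0, 0, 1, 1, 2, 2]
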